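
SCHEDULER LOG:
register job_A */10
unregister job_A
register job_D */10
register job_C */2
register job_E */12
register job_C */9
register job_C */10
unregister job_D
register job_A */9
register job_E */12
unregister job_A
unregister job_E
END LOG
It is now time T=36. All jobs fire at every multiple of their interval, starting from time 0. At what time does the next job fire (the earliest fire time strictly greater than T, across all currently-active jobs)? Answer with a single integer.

Op 1: register job_A */10 -> active={job_A:*/10}
Op 2: unregister job_A -> active={}
Op 3: register job_D */10 -> active={job_D:*/10}
Op 4: register job_C */2 -> active={job_C:*/2, job_D:*/10}
Op 5: register job_E */12 -> active={job_C:*/2, job_D:*/10, job_E:*/12}
Op 6: register job_C */9 -> active={job_C:*/9, job_D:*/10, job_E:*/12}
Op 7: register job_C */10 -> active={job_C:*/10, job_D:*/10, job_E:*/12}
Op 8: unregister job_D -> active={job_C:*/10, job_E:*/12}
Op 9: register job_A */9 -> active={job_A:*/9, job_C:*/10, job_E:*/12}
Op 10: register job_E */12 -> active={job_A:*/9, job_C:*/10, job_E:*/12}
Op 11: unregister job_A -> active={job_C:*/10, job_E:*/12}
Op 12: unregister job_E -> active={job_C:*/10}
  job_C: interval 10, next fire after T=36 is 40
Earliest fire time = 40 (job job_C)

Answer: 40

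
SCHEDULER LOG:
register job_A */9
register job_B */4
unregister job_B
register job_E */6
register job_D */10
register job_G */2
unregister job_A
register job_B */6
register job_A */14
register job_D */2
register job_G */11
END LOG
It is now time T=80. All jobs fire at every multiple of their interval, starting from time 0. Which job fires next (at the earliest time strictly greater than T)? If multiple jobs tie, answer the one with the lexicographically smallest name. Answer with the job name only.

Answer: job_D

Derivation:
Op 1: register job_A */9 -> active={job_A:*/9}
Op 2: register job_B */4 -> active={job_A:*/9, job_B:*/4}
Op 3: unregister job_B -> active={job_A:*/9}
Op 4: register job_E */6 -> active={job_A:*/9, job_E:*/6}
Op 5: register job_D */10 -> active={job_A:*/9, job_D:*/10, job_E:*/6}
Op 6: register job_G */2 -> active={job_A:*/9, job_D:*/10, job_E:*/6, job_G:*/2}
Op 7: unregister job_A -> active={job_D:*/10, job_E:*/6, job_G:*/2}
Op 8: register job_B */6 -> active={job_B:*/6, job_D:*/10, job_E:*/6, job_G:*/2}
Op 9: register job_A */14 -> active={job_A:*/14, job_B:*/6, job_D:*/10, job_E:*/6, job_G:*/2}
Op 10: register job_D */2 -> active={job_A:*/14, job_B:*/6, job_D:*/2, job_E:*/6, job_G:*/2}
Op 11: register job_G */11 -> active={job_A:*/14, job_B:*/6, job_D:*/2, job_E:*/6, job_G:*/11}
  job_A: interval 14, next fire after T=80 is 84
  job_B: interval 6, next fire after T=80 is 84
  job_D: interval 2, next fire after T=80 is 82
  job_E: interval 6, next fire after T=80 is 84
  job_G: interval 11, next fire after T=80 is 88
Earliest = 82, winner (lex tiebreak) = job_D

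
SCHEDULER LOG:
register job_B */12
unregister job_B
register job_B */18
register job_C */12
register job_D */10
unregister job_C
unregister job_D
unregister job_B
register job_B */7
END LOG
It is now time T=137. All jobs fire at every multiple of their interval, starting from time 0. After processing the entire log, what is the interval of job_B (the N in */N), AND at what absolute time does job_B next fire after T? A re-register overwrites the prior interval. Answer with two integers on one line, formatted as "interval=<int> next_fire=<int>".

Op 1: register job_B */12 -> active={job_B:*/12}
Op 2: unregister job_B -> active={}
Op 3: register job_B */18 -> active={job_B:*/18}
Op 4: register job_C */12 -> active={job_B:*/18, job_C:*/12}
Op 5: register job_D */10 -> active={job_B:*/18, job_C:*/12, job_D:*/10}
Op 6: unregister job_C -> active={job_B:*/18, job_D:*/10}
Op 7: unregister job_D -> active={job_B:*/18}
Op 8: unregister job_B -> active={}
Op 9: register job_B */7 -> active={job_B:*/7}
Final interval of job_B = 7
Next fire of job_B after T=137: (137//7+1)*7 = 140

Answer: interval=7 next_fire=140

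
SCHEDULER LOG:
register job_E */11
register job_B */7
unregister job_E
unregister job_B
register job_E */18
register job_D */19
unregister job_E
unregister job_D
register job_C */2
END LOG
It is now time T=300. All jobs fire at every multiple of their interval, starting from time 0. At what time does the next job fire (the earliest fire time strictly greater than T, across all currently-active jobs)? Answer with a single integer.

Op 1: register job_E */11 -> active={job_E:*/11}
Op 2: register job_B */7 -> active={job_B:*/7, job_E:*/11}
Op 3: unregister job_E -> active={job_B:*/7}
Op 4: unregister job_B -> active={}
Op 5: register job_E */18 -> active={job_E:*/18}
Op 6: register job_D */19 -> active={job_D:*/19, job_E:*/18}
Op 7: unregister job_E -> active={job_D:*/19}
Op 8: unregister job_D -> active={}
Op 9: register job_C */2 -> active={job_C:*/2}
  job_C: interval 2, next fire after T=300 is 302
Earliest fire time = 302 (job job_C)

Answer: 302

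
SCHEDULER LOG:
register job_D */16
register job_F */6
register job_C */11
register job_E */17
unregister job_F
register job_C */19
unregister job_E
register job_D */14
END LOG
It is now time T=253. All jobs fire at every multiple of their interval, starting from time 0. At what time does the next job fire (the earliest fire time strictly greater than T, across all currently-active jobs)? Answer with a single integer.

Answer: 266

Derivation:
Op 1: register job_D */16 -> active={job_D:*/16}
Op 2: register job_F */6 -> active={job_D:*/16, job_F:*/6}
Op 3: register job_C */11 -> active={job_C:*/11, job_D:*/16, job_F:*/6}
Op 4: register job_E */17 -> active={job_C:*/11, job_D:*/16, job_E:*/17, job_F:*/6}
Op 5: unregister job_F -> active={job_C:*/11, job_D:*/16, job_E:*/17}
Op 6: register job_C */19 -> active={job_C:*/19, job_D:*/16, job_E:*/17}
Op 7: unregister job_E -> active={job_C:*/19, job_D:*/16}
Op 8: register job_D */14 -> active={job_C:*/19, job_D:*/14}
  job_C: interval 19, next fire after T=253 is 266
  job_D: interval 14, next fire after T=253 is 266
Earliest fire time = 266 (job job_C)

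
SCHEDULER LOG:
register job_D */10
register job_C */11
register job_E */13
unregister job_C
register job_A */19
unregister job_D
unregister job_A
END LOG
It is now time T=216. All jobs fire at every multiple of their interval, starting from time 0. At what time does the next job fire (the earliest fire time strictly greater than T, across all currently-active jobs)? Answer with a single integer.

Answer: 221

Derivation:
Op 1: register job_D */10 -> active={job_D:*/10}
Op 2: register job_C */11 -> active={job_C:*/11, job_D:*/10}
Op 3: register job_E */13 -> active={job_C:*/11, job_D:*/10, job_E:*/13}
Op 4: unregister job_C -> active={job_D:*/10, job_E:*/13}
Op 5: register job_A */19 -> active={job_A:*/19, job_D:*/10, job_E:*/13}
Op 6: unregister job_D -> active={job_A:*/19, job_E:*/13}
Op 7: unregister job_A -> active={job_E:*/13}
  job_E: interval 13, next fire after T=216 is 221
Earliest fire time = 221 (job job_E)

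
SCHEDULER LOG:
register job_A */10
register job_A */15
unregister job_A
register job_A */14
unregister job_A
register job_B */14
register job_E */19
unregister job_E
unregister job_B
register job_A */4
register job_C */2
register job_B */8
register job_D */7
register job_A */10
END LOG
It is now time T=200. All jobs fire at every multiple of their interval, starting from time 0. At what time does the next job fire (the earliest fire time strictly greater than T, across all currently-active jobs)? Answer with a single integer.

Op 1: register job_A */10 -> active={job_A:*/10}
Op 2: register job_A */15 -> active={job_A:*/15}
Op 3: unregister job_A -> active={}
Op 4: register job_A */14 -> active={job_A:*/14}
Op 5: unregister job_A -> active={}
Op 6: register job_B */14 -> active={job_B:*/14}
Op 7: register job_E */19 -> active={job_B:*/14, job_E:*/19}
Op 8: unregister job_E -> active={job_B:*/14}
Op 9: unregister job_B -> active={}
Op 10: register job_A */4 -> active={job_A:*/4}
Op 11: register job_C */2 -> active={job_A:*/4, job_C:*/2}
Op 12: register job_B */8 -> active={job_A:*/4, job_B:*/8, job_C:*/2}
Op 13: register job_D */7 -> active={job_A:*/4, job_B:*/8, job_C:*/2, job_D:*/7}
Op 14: register job_A */10 -> active={job_A:*/10, job_B:*/8, job_C:*/2, job_D:*/7}
  job_A: interval 10, next fire after T=200 is 210
  job_B: interval 8, next fire after T=200 is 208
  job_C: interval 2, next fire after T=200 is 202
  job_D: interval 7, next fire after T=200 is 203
Earliest fire time = 202 (job job_C)

Answer: 202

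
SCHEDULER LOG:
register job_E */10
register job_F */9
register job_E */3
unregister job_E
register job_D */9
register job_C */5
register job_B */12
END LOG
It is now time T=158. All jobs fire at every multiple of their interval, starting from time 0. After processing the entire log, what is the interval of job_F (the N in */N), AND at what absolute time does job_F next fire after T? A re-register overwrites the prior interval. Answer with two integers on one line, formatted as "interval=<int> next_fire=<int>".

Op 1: register job_E */10 -> active={job_E:*/10}
Op 2: register job_F */9 -> active={job_E:*/10, job_F:*/9}
Op 3: register job_E */3 -> active={job_E:*/3, job_F:*/9}
Op 4: unregister job_E -> active={job_F:*/9}
Op 5: register job_D */9 -> active={job_D:*/9, job_F:*/9}
Op 6: register job_C */5 -> active={job_C:*/5, job_D:*/9, job_F:*/9}
Op 7: register job_B */12 -> active={job_B:*/12, job_C:*/5, job_D:*/9, job_F:*/9}
Final interval of job_F = 9
Next fire of job_F after T=158: (158//9+1)*9 = 162

Answer: interval=9 next_fire=162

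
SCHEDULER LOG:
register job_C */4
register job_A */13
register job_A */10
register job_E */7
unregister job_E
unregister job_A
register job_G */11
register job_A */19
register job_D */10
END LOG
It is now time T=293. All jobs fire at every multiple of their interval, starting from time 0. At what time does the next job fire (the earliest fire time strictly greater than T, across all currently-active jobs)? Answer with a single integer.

Answer: 296

Derivation:
Op 1: register job_C */4 -> active={job_C:*/4}
Op 2: register job_A */13 -> active={job_A:*/13, job_C:*/4}
Op 3: register job_A */10 -> active={job_A:*/10, job_C:*/4}
Op 4: register job_E */7 -> active={job_A:*/10, job_C:*/4, job_E:*/7}
Op 5: unregister job_E -> active={job_A:*/10, job_C:*/4}
Op 6: unregister job_A -> active={job_C:*/4}
Op 7: register job_G */11 -> active={job_C:*/4, job_G:*/11}
Op 8: register job_A */19 -> active={job_A:*/19, job_C:*/4, job_G:*/11}
Op 9: register job_D */10 -> active={job_A:*/19, job_C:*/4, job_D:*/10, job_G:*/11}
  job_A: interval 19, next fire after T=293 is 304
  job_C: interval 4, next fire after T=293 is 296
  job_D: interval 10, next fire after T=293 is 300
  job_G: interval 11, next fire after T=293 is 297
Earliest fire time = 296 (job job_C)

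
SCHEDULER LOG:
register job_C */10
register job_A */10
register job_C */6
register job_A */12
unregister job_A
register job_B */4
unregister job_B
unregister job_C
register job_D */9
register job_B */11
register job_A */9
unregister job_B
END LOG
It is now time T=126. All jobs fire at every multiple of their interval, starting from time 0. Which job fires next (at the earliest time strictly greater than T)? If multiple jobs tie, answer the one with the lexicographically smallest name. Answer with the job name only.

Answer: job_A

Derivation:
Op 1: register job_C */10 -> active={job_C:*/10}
Op 2: register job_A */10 -> active={job_A:*/10, job_C:*/10}
Op 3: register job_C */6 -> active={job_A:*/10, job_C:*/6}
Op 4: register job_A */12 -> active={job_A:*/12, job_C:*/6}
Op 5: unregister job_A -> active={job_C:*/6}
Op 6: register job_B */4 -> active={job_B:*/4, job_C:*/6}
Op 7: unregister job_B -> active={job_C:*/6}
Op 8: unregister job_C -> active={}
Op 9: register job_D */9 -> active={job_D:*/9}
Op 10: register job_B */11 -> active={job_B:*/11, job_D:*/9}
Op 11: register job_A */9 -> active={job_A:*/9, job_B:*/11, job_D:*/9}
Op 12: unregister job_B -> active={job_A:*/9, job_D:*/9}
  job_A: interval 9, next fire after T=126 is 135
  job_D: interval 9, next fire after T=126 is 135
Earliest = 135, winner (lex tiebreak) = job_A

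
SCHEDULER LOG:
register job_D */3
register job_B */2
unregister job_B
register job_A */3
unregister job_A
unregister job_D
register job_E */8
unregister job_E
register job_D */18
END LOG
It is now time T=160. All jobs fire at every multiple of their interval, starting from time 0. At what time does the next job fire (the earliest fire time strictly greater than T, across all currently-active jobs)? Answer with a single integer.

Op 1: register job_D */3 -> active={job_D:*/3}
Op 2: register job_B */2 -> active={job_B:*/2, job_D:*/3}
Op 3: unregister job_B -> active={job_D:*/3}
Op 4: register job_A */3 -> active={job_A:*/3, job_D:*/3}
Op 5: unregister job_A -> active={job_D:*/3}
Op 6: unregister job_D -> active={}
Op 7: register job_E */8 -> active={job_E:*/8}
Op 8: unregister job_E -> active={}
Op 9: register job_D */18 -> active={job_D:*/18}
  job_D: interval 18, next fire after T=160 is 162
Earliest fire time = 162 (job job_D)

Answer: 162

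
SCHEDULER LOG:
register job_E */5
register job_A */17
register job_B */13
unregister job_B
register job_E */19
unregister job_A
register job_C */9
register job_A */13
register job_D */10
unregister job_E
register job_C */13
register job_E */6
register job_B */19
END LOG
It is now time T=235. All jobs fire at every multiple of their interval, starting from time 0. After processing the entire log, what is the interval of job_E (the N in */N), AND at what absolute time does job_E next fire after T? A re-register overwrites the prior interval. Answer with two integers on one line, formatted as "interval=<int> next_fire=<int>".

Answer: interval=6 next_fire=240

Derivation:
Op 1: register job_E */5 -> active={job_E:*/5}
Op 2: register job_A */17 -> active={job_A:*/17, job_E:*/5}
Op 3: register job_B */13 -> active={job_A:*/17, job_B:*/13, job_E:*/5}
Op 4: unregister job_B -> active={job_A:*/17, job_E:*/5}
Op 5: register job_E */19 -> active={job_A:*/17, job_E:*/19}
Op 6: unregister job_A -> active={job_E:*/19}
Op 7: register job_C */9 -> active={job_C:*/9, job_E:*/19}
Op 8: register job_A */13 -> active={job_A:*/13, job_C:*/9, job_E:*/19}
Op 9: register job_D */10 -> active={job_A:*/13, job_C:*/9, job_D:*/10, job_E:*/19}
Op 10: unregister job_E -> active={job_A:*/13, job_C:*/9, job_D:*/10}
Op 11: register job_C */13 -> active={job_A:*/13, job_C:*/13, job_D:*/10}
Op 12: register job_E */6 -> active={job_A:*/13, job_C:*/13, job_D:*/10, job_E:*/6}
Op 13: register job_B */19 -> active={job_A:*/13, job_B:*/19, job_C:*/13, job_D:*/10, job_E:*/6}
Final interval of job_E = 6
Next fire of job_E after T=235: (235//6+1)*6 = 240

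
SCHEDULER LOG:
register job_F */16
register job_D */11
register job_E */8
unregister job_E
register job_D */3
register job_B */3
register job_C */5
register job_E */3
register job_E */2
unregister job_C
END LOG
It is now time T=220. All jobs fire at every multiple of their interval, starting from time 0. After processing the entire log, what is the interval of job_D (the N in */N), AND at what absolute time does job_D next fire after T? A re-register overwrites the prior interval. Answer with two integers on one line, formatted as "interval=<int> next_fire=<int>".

Op 1: register job_F */16 -> active={job_F:*/16}
Op 2: register job_D */11 -> active={job_D:*/11, job_F:*/16}
Op 3: register job_E */8 -> active={job_D:*/11, job_E:*/8, job_F:*/16}
Op 4: unregister job_E -> active={job_D:*/11, job_F:*/16}
Op 5: register job_D */3 -> active={job_D:*/3, job_F:*/16}
Op 6: register job_B */3 -> active={job_B:*/3, job_D:*/3, job_F:*/16}
Op 7: register job_C */5 -> active={job_B:*/3, job_C:*/5, job_D:*/3, job_F:*/16}
Op 8: register job_E */3 -> active={job_B:*/3, job_C:*/5, job_D:*/3, job_E:*/3, job_F:*/16}
Op 9: register job_E */2 -> active={job_B:*/3, job_C:*/5, job_D:*/3, job_E:*/2, job_F:*/16}
Op 10: unregister job_C -> active={job_B:*/3, job_D:*/3, job_E:*/2, job_F:*/16}
Final interval of job_D = 3
Next fire of job_D after T=220: (220//3+1)*3 = 222

Answer: interval=3 next_fire=222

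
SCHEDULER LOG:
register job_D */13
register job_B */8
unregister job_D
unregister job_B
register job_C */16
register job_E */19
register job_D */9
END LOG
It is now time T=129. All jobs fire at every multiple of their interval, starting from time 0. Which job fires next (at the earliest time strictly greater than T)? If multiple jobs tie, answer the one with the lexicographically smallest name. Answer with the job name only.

Op 1: register job_D */13 -> active={job_D:*/13}
Op 2: register job_B */8 -> active={job_B:*/8, job_D:*/13}
Op 3: unregister job_D -> active={job_B:*/8}
Op 4: unregister job_B -> active={}
Op 5: register job_C */16 -> active={job_C:*/16}
Op 6: register job_E */19 -> active={job_C:*/16, job_E:*/19}
Op 7: register job_D */9 -> active={job_C:*/16, job_D:*/9, job_E:*/19}
  job_C: interval 16, next fire after T=129 is 144
  job_D: interval 9, next fire after T=129 is 135
  job_E: interval 19, next fire after T=129 is 133
Earliest = 133, winner (lex tiebreak) = job_E

Answer: job_E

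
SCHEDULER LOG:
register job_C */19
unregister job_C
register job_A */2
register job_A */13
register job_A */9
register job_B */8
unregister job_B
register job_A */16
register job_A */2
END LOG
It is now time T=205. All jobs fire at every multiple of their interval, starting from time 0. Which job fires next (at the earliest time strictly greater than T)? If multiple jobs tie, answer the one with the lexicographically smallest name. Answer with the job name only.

Op 1: register job_C */19 -> active={job_C:*/19}
Op 2: unregister job_C -> active={}
Op 3: register job_A */2 -> active={job_A:*/2}
Op 4: register job_A */13 -> active={job_A:*/13}
Op 5: register job_A */9 -> active={job_A:*/9}
Op 6: register job_B */8 -> active={job_A:*/9, job_B:*/8}
Op 7: unregister job_B -> active={job_A:*/9}
Op 8: register job_A */16 -> active={job_A:*/16}
Op 9: register job_A */2 -> active={job_A:*/2}
  job_A: interval 2, next fire after T=205 is 206
Earliest = 206, winner (lex tiebreak) = job_A

Answer: job_A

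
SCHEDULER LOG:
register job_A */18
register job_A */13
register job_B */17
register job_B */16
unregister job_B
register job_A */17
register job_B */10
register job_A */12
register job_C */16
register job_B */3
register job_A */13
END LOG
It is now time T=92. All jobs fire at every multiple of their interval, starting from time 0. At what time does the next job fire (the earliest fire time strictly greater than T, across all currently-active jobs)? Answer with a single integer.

Answer: 93

Derivation:
Op 1: register job_A */18 -> active={job_A:*/18}
Op 2: register job_A */13 -> active={job_A:*/13}
Op 3: register job_B */17 -> active={job_A:*/13, job_B:*/17}
Op 4: register job_B */16 -> active={job_A:*/13, job_B:*/16}
Op 5: unregister job_B -> active={job_A:*/13}
Op 6: register job_A */17 -> active={job_A:*/17}
Op 7: register job_B */10 -> active={job_A:*/17, job_B:*/10}
Op 8: register job_A */12 -> active={job_A:*/12, job_B:*/10}
Op 9: register job_C */16 -> active={job_A:*/12, job_B:*/10, job_C:*/16}
Op 10: register job_B */3 -> active={job_A:*/12, job_B:*/3, job_C:*/16}
Op 11: register job_A */13 -> active={job_A:*/13, job_B:*/3, job_C:*/16}
  job_A: interval 13, next fire after T=92 is 104
  job_B: interval 3, next fire after T=92 is 93
  job_C: interval 16, next fire after T=92 is 96
Earliest fire time = 93 (job job_B)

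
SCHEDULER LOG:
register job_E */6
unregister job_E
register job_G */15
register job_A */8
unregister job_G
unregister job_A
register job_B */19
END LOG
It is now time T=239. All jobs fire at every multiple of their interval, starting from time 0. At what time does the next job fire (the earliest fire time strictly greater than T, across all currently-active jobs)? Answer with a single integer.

Op 1: register job_E */6 -> active={job_E:*/6}
Op 2: unregister job_E -> active={}
Op 3: register job_G */15 -> active={job_G:*/15}
Op 4: register job_A */8 -> active={job_A:*/8, job_G:*/15}
Op 5: unregister job_G -> active={job_A:*/8}
Op 6: unregister job_A -> active={}
Op 7: register job_B */19 -> active={job_B:*/19}
  job_B: interval 19, next fire after T=239 is 247
Earliest fire time = 247 (job job_B)

Answer: 247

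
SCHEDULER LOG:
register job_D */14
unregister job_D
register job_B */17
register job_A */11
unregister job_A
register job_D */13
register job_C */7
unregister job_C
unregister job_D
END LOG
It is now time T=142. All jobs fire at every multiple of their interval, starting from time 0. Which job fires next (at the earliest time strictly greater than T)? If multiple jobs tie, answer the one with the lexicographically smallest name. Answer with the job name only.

Op 1: register job_D */14 -> active={job_D:*/14}
Op 2: unregister job_D -> active={}
Op 3: register job_B */17 -> active={job_B:*/17}
Op 4: register job_A */11 -> active={job_A:*/11, job_B:*/17}
Op 5: unregister job_A -> active={job_B:*/17}
Op 6: register job_D */13 -> active={job_B:*/17, job_D:*/13}
Op 7: register job_C */7 -> active={job_B:*/17, job_C:*/7, job_D:*/13}
Op 8: unregister job_C -> active={job_B:*/17, job_D:*/13}
Op 9: unregister job_D -> active={job_B:*/17}
  job_B: interval 17, next fire after T=142 is 153
Earliest = 153, winner (lex tiebreak) = job_B

Answer: job_B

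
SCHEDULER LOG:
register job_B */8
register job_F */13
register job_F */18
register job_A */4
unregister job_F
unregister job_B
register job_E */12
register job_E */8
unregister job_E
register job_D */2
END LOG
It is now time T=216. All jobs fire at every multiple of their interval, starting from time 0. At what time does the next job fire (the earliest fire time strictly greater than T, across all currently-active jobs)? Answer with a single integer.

Op 1: register job_B */8 -> active={job_B:*/8}
Op 2: register job_F */13 -> active={job_B:*/8, job_F:*/13}
Op 3: register job_F */18 -> active={job_B:*/8, job_F:*/18}
Op 4: register job_A */4 -> active={job_A:*/4, job_B:*/8, job_F:*/18}
Op 5: unregister job_F -> active={job_A:*/4, job_B:*/8}
Op 6: unregister job_B -> active={job_A:*/4}
Op 7: register job_E */12 -> active={job_A:*/4, job_E:*/12}
Op 8: register job_E */8 -> active={job_A:*/4, job_E:*/8}
Op 9: unregister job_E -> active={job_A:*/4}
Op 10: register job_D */2 -> active={job_A:*/4, job_D:*/2}
  job_A: interval 4, next fire after T=216 is 220
  job_D: interval 2, next fire after T=216 is 218
Earliest fire time = 218 (job job_D)

Answer: 218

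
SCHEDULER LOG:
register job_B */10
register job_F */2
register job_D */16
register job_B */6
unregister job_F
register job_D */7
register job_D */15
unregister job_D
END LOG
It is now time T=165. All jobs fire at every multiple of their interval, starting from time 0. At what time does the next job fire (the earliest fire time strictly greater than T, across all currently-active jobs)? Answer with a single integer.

Op 1: register job_B */10 -> active={job_B:*/10}
Op 2: register job_F */2 -> active={job_B:*/10, job_F:*/2}
Op 3: register job_D */16 -> active={job_B:*/10, job_D:*/16, job_F:*/2}
Op 4: register job_B */6 -> active={job_B:*/6, job_D:*/16, job_F:*/2}
Op 5: unregister job_F -> active={job_B:*/6, job_D:*/16}
Op 6: register job_D */7 -> active={job_B:*/6, job_D:*/7}
Op 7: register job_D */15 -> active={job_B:*/6, job_D:*/15}
Op 8: unregister job_D -> active={job_B:*/6}
  job_B: interval 6, next fire after T=165 is 168
Earliest fire time = 168 (job job_B)

Answer: 168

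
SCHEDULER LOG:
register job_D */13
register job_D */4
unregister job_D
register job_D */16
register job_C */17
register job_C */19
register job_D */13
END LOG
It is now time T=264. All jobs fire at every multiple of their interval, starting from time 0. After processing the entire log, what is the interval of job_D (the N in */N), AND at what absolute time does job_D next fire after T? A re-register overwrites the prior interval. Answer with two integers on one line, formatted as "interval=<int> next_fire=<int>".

Op 1: register job_D */13 -> active={job_D:*/13}
Op 2: register job_D */4 -> active={job_D:*/4}
Op 3: unregister job_D -> active={}
Op 4: register job_D */16 -> active={job_D:*/16}
Op 5: register job_C */17 -> active={job_C:*/17, job_D:*/16}
Op 6: register job_C */19 -> active={job_C:*/19, job_D:*/16}
Op 7: register job_D */13 -> active={job_C:*/19, job_D:*/13}
Final interval of job_D = 13
Next fire of job_D after T=264: (264//13+1)*13 = 273

Answer: interval=13 next_fire=273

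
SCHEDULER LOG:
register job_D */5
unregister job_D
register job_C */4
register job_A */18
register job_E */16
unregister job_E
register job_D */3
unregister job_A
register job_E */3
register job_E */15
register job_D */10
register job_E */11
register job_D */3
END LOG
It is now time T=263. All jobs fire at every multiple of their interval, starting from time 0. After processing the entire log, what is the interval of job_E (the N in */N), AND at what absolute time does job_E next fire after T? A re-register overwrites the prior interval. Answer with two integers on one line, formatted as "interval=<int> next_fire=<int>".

Answer: interval=11 next_fire=264

Derivation:
Op 1: register job_D */5 -> active={job_D:*/5}
Op 2: unregister job_D -> active={}
Op 3: register job_C */4 -> active={job_C:*/4}
Op 4: register job_A */18 -> active={job_A:*/18, job_C:*/4}
Op 5: register job_E */16 -> active={job_A:*/18, job_C:*/4, job_E:*/16}
Op 6: unregister job_E -> active={job_A:*/18, job_C:*/4}
Op 7: register job_D */3 -> active={job_A:*/18, job_C:*/4, job_D:*/3}
Op 8: unregister job_A -> active={job_C:*/4, job_D:*/3}
Op 9: register job_E */3 -> active={job_C:*/4, job_D:*/3, job_E:*/3}
Op 10: register job_E */15 -> active={job_C:*/4, job_D:*/3, job_E:*/15}
Op 11: register job_D */10 -> active={job_C:*/4, job_D:*/10, job_E:*/15}
Op 12: register job_E */11 -> active={job_C:*/4, job_D:*/10, job_E:*/11}
Op 13: register job_D */3 -> active={job_C:*/4, job_D:*/3, job_E:*/11}
Final interval of job_E = 11
Next fire of job_E after T=263: (263//11+1)*11 = 264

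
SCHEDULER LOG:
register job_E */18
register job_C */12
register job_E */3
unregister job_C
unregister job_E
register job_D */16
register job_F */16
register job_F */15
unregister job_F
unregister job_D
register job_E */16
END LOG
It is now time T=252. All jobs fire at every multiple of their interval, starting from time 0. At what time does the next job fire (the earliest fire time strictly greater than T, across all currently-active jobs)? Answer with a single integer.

Op 1: register job_E */18 -> active={job_E:*/18}
Op 2: register job_C */12 -> active={job_C:*/12, job_E:*/18}
Op 3: register job_E */3 -> active={job_C:*/12, job_E:*/3}
Op 4: unregister job_C -> active={job_E:*/3}
Op 5: unregister job_E -> active={}
Op 6: register job_D */16 -> active={job_D:*/16}
Op 7: register job_F */16 -> active={job_D:*/16, job_F:*/16}
Op 8: register job_F */15 -> active={job_D:*/16, job_F:*/15}
Op 9: unregister job_F -> active={job_D:*/16}
Op 10: unregister job_D -> active={}
Op 11: register job_E */16 -> active={job_E:*/16}
  job_E: interval 16, next fire after T=252 is 256
Earliest fire time = 256 (job job_E)

Answer: 256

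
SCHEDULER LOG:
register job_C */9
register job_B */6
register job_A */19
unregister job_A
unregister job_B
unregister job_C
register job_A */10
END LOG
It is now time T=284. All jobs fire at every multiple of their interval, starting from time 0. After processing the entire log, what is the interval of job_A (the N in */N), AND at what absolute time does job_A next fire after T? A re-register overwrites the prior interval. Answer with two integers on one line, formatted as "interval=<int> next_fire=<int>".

Op 1: register job_C */9 -> active={job_C:*/9}
Op 2: register job_B */6 -> active={job_B:*/6, job_C:*/9}
Op 3: register job_A */19 -> active={job_A:*/19, job_B:*/6, job_C:*/9}
Op 4: unregister job_A -> active={job_B:*/6, job_C:*/9}
Op 5: unregister job_B -> active={job_C:*/9}
Op 6: unregister job_C -> active={}
Op 7: register job_A */10 -> active={job_A:*/10}
Final interval of job_A = 10
Next fire of job_A after T=284: (284//10+1)*10 = 290

Answer: interval=10 next_fire=290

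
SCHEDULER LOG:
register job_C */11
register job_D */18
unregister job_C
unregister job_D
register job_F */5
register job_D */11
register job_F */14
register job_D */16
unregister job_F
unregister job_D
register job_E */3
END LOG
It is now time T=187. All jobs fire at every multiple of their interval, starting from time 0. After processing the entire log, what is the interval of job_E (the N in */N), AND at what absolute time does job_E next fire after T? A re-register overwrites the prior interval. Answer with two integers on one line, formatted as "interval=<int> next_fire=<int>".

Answer: interval=3 next_fire=189

Derivation:
Op 1: register job_C */11 -> active={job_C:*/11}
Op 2: register job_D */18 -> active={job_C:*/11, job_D:*/18}
Op 3: unregister job_C -> active={job_D:*/18}
Op 4: unregister job_D -> active={}
Op 5: register job_F */5 -> active={job_F:*/5}
Op 6: register job_D */11 -> active={job_D:*/11, job_F:*/5}
Op 7: register job_F */14 -> active={job_D:*/11, job_F:*/14}
Op 8: register job_D */16 -> active={job_D:*/16, job_F:*/14}
Op 9: unregister job_F -> active={job_D:*/16}
Op 10: unregister job_D -> active={}
Op 11: register job_E */3 -> active={job_E:*/3}
Final interval of job_E = 3
Next fire of job_E after T=187: (187//3+1)*3 = 189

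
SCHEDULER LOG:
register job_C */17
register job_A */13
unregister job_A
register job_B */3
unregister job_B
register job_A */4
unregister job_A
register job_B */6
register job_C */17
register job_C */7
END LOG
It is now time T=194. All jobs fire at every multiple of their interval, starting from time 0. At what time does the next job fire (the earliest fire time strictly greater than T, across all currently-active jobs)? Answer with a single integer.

Op 1: register job_C */17 -> active={job_C:*/17}
Op 2: register job_A */13 -> active={job_A:*/13, job_C:*/17}
Op 3: unregister job_A -> active={job_C:*/17}
Op 4: register job_B */3 -> active={job_B:*/3, job_C:*/17}
Op 5: unregister job_B -> active={job_C:*/17}
Op 6: register job_A */4 -> active={job_A:*/4, job_C:*/17}
Op 7: unregister job_A -> active={job_C:*/17}
Op 8: register job_B */6 -> active={job_B:*/6, job_C:*/17}
Op 9: register job_C */17 -> active={job_B:*/6, job_C:*/17}
Op 10: register job_C */7 -> active={job_B:*/6, job_C:*/7}
  job_B: interval 6, next fire after T=194 is 198
  job_C: interval 7, next fire after T=194 is 196
Earliest fire time = 196 (job job_C)

Answer: 196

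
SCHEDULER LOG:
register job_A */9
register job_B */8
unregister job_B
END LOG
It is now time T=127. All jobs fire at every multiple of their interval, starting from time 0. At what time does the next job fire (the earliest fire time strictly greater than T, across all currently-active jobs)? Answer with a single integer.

Answer: 135

Derivation:
Op 1: register job_A */9 -> active={job_A:*/9}
Op 2: register job_B */8 -> active={job_A:*/9, job_B:*/8}
Op 3: unregister job_B -> active={job_A:*/9}
  job_A: interval 9, next fire after T=127 is 135
Earliest fire time = 135 (job job_A)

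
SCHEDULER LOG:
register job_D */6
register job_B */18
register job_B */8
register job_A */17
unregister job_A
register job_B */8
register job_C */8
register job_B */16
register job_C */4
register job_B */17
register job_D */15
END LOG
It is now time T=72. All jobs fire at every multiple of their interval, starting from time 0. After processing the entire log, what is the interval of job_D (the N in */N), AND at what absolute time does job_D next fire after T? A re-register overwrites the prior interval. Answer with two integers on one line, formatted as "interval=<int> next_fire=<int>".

Answer: interval=15 next_fire=75

Derivation:
Op 1: register job_D */6 -> active={job_D:*/6}
Op 2: register job_B */18 -> active={job_B:*/18, job_D:*/6}
Op 3: register job_B */8 -> active={job_B:*/8, job_D:*/6}
Op 4: register job_A */17 -> active={job_A:*/17, job_B:*/8, job_D:*/6}
Op 5: unregister job_A -> active={job_B:*/8, job_D:*/6}
Op 6: register job_B */8 -> active={job_B:*/8, job_D:*/6}
Op 7: register job_C */8 -> active={job_B:*/8, job_C:*/8, job_D:*/6}
Op 8: register job_B */16 -> active={job_B:*/16, job_C:*/8, job_D:*/6}
Op 9: register job_C */4 -> active={job_B:*/16, job_C:*/4, job_D:*/6}
Op 10: register job_B */17 -> active={job_B:*/17, job_C:*/4, job_D:*/6}
Op 11: register job_D */15 -> active={job_B:*/17, job_C:*/4, job_D:*/15}
Final interval of job_D = 15
Next fire of job_D after T=72: (72//15+1)*15 = 75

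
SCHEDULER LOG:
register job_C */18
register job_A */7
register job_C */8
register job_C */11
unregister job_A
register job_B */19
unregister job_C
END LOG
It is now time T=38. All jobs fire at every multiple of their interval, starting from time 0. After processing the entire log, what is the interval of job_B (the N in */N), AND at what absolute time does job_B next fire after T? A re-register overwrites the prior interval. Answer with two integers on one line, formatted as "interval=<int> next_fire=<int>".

Op 1: register job_C */18 -> active={job_C:*/18}
Op 2: register job_A */7 -> active={job_A:*/7, job_C:*/18}
Op 3: register job_C */8 -> active={job_A:*/7, job_C:*/8}
Op 4: register job_C */11 -> active={job_A:*/7, job_C:*/11}
Op 5: unregister job_A -> active={job_C:*/11}
Op 6: register job_B */19 -> active={job_B:*/19, job_C:*/11}
Op 7: unregister job_C -> active={job_B:*/19}
Final interval of job_B = 19
Next fire of job_B after T=38: (38//19+1)*19 = 57

Answer: interval=19 next_fire=57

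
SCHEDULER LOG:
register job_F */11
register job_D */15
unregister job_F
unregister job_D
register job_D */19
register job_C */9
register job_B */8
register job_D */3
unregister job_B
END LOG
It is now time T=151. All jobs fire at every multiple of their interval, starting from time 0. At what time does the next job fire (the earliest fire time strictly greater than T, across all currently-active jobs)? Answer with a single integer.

Op 1: register job_F */11 -> active={job_F:*/11}
Op 2: register job_D */15 -> active={job_D:*/15, job_F:*/11}
Op 3: unregister job_F -> active={job_D:*/15}
Op 4: unregister job_D -> active={}
Op 5: register job_D */19 -> active={job_D:*/19}
Op 6: register job_C */9 -> active={job_C:*/9, job_D:*/19}
Op 7: register job_B */8 -> active={job_B:*/8, job_C:*/9, job_D:*/19}
Op 8: register job_D */3 -> active={job_B:*/8, job_C:*/9, job_D:*/3}
Op 9: unregister job_B -> active={job_C:*/9, job_D:*/3}
  job_C: interval 9, next fire after T=151 is 153
  job_D: interval 3, next fire after T=151 is 153
Earliest fire time = 153 (job job_C)

Answer: 153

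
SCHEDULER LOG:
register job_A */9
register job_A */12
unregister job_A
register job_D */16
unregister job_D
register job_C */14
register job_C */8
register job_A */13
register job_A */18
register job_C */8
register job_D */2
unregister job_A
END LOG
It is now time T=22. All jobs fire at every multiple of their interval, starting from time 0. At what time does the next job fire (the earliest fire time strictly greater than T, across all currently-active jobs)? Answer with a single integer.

Op 1: register job_A */9 -> active={job_A:*/9}
Op 2: register job_A */12 -> active={job_A:*/12}
Op 3: unregister job_A -> active={}
Op 4: register job_D */16 -> active={job_D:*/16}
Op 5: unregister job_D -> active={}
Op 6: register job_C */14 -> active={job_C:*/14}
Op 7: register job_C */8 -> active={job_C:*/8}
Op 8: register job_A */13 -> active={job_A:*/13, job_C:*/8}
Op 9: register job_A */18 -> active={job_A:*/18, job_C:*/8}
Op 10: register job_C */8 -> active={job_A:*/18, job_C:*/8}
Op 11: register job_D */2 -> active={job_A:*/18, job_C:*/8, job_D:*/2}
Op 12: unregister job_A -> active={job_C:*/8, job_D:*/2}
  job_C: interval 8, next fire after T=22 is 24
  job_D: interval 2, next fire after T=22 is 24
Earliest fire time = 24 (job job_C)

Answer: 24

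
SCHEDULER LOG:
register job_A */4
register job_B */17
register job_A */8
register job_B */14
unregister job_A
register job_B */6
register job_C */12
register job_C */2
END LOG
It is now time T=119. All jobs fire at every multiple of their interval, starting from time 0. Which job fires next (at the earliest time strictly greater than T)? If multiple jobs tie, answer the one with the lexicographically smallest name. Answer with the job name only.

Op 1: register job_A */4 -> active={job_A:*/4}
Op 2: register job_B */17 -> active={job_A:*/4, job_B:*/17}
Op 3: register job_A */8 -> active={job_A:*/8, job_B:*/17}
Op 4: register job_B */14 -> active={job_A:*/8, job_B:*/14}
Op 5: unregister job_A -> active={job_B:*/14}
Op 6: register job_B */6 -> active={job_B:*/6}
Op 7: register job_C */12 -> active={job_B:*/6, job_C:*/12}
Op 8: register job_C */2 -> active={job_B:*/6, job_C:*/2}
  job_B: interval 6, next fire after T=119 is 120
  job_C: interval 2, next fire after T=119 is 120
Earliest = 120, winner (lex tiebreak) = job_B

Answer: job_B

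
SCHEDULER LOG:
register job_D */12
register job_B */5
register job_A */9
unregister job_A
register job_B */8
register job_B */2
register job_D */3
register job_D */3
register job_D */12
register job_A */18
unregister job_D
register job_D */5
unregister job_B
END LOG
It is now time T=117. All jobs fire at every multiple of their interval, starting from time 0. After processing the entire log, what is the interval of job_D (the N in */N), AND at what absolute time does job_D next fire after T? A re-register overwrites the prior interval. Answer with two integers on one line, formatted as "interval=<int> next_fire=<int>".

Op 1: register job_D */12 -> active={job_D:*/12}
Op 2: register job_B */5 -> active={job_B:*/5, job_D:*/12}
Op 3: register job_A */9 -> active={job_A:*/9, job_B:*/5, job_D:*/12}
Op 4: unregister job_A -> active={job_B:*/5, job_D:*/12}
Op 5: register job_B */8 -> active={job_B:*/8, job_D:*/12}
Op 6: register job_B */2 -> active={job_B:*/2, job_D:*/12}
Op 7: register job_D */3 -> active={job_B:*/2, job_D:*/3}
Op 8: register job_D */3 -> active={job_B:*/2, job_D:*/3}
Op 9: register job_D */12 -> active={job_B:*/2, job_D:*/12}
Op 10: register job_A */18 -> active={job_A:*/18, job_B:*/2, job_D:*/12}
Op 11: unregister job_D -> active={job_A:*/18, job_B:*/2}
Op 12: register job_D */5 -> active={job_A:*/18, job_B:*/2, job_D:*/5}
Op 13: unregister job_B -> active={job_A:*/18, job_D:*/5}
Final interval of job_D = 5
Next fire of job_D after T=117: (117//5+1)*5 = 120

Answer: interval=5 next_fire=120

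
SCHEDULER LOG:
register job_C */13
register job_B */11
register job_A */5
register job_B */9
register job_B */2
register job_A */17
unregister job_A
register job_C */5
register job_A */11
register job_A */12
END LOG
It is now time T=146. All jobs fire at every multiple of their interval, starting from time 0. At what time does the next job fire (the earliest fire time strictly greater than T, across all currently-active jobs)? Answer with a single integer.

Answer: 148

Derivation:
Op 1: register job_C */13 -> active={job_C:*/13}
Op 2: register job_B */11 -> active={job_B:*/11, job_C:*/13}
Op 3: register job_A */5 -> active={job_A:*/5, job_B:*/11, job_C:*/13}
Op 4: register job_B */9 -> active={job_A:*/5, job_B:*/9, job_C:*/13}
Op 5: register job_B */2 -> active={job_A:*/5, job_B:*/2, job_C:*/13}
Op 6: register job_A */17 -> active={job_A:*/17, job_B:*/2, job_C:*/13}
Op 7: unregister job_A -> active={job_B:*/2, job_C:*/13}
Op 8: register job_C */5 -> active={job_B:*/2, job_C:*/5}
Op 9: register job_A */11 -> active={job_A:*/11, job_B:*/2, job_C:*/5}
Op 10: register job_A */12 -> active={job_A:*/12, job_B:*/2, job_C:*/5}
  job_A: interval 12, next fire after T=146 is 156
  job_B: interval 2, next fire after T=146 is 148
  job_C: interval 5, next fire after T=146 is 150
Earliest fire time = 148 (job job_B)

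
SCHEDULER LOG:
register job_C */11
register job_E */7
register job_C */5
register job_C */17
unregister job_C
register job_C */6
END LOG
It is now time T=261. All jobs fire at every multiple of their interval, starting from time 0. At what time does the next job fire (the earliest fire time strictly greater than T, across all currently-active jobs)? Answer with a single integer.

Op 1: register job_C */11 -> active={job_C:*/11}
Op 2: register job_E */7 -> active={job_C:*/11, job_E:*/7}
Op 3: register job_C */5 -> active={job_C:*/5, job_E:*/7}
Op 4: register job_C */17 -> active={job_C:*/17, job_E:*/7}
Op 5: unregister job_C -> active={job_E:*/7}
Op 6: register job_C */6 -> active={job_C:*/6, job_E:*/7}
  job_C: interval 6, next fire after T=261 is 264
  job_E: interval 7, next fire after T=261 is 266
Earliest fire time = 264 (job job_C)

Answer: 264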